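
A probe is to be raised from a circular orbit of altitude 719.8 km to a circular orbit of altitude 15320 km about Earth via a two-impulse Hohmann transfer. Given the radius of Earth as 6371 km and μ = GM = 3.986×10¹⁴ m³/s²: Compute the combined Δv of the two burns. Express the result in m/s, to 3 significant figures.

r₁ = 6371 + 719.8 = 7090.8 km = 7.0908×10⁶ m.
r₂ = 6371 + 15320 = 21691 km = 2.1691×10⁷ m.
Transfer ellipse a_t = (r₁ + r₂)/2 = 1.439×10⁷ m.
At r₁: circular v_c1 = √(μ/r₁) = 7498 m/s; transfer-perigee v_p = √[μ(2/r₁ − 1/a_t)] = 9205 m/s.
Δv₁ = v_p − v_c1 = 1707 m/s.
At r₂: circular v_c2 = √(μ/r₂) = 4287 m/s; transfer-apogee v_a = √[μ(2/r₂ − 1/a_t)] = 3009 m/s.
Δv₂ = v_c2 − v_a = 1278 m/s.
Total Δv = Δv₁ + Δv₂ = 2985 m/s.

Δv_total ≈ 2980 m/s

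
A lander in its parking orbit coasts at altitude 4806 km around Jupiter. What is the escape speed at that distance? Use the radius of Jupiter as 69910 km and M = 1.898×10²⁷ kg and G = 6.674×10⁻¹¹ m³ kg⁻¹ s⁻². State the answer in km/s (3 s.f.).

v_esc ≈ 58.2 km/s

μ = GM = 6.674×10⁻¹¹ × 1.898×10²⁷ = 1.267×10¹⁷ m³/s².
r = 69910 + 4806 = 74716 km = 7.4716×10⁷ m.
Escape speed v_esc = √(2μ/r) = √(2 × 1.267×10¹⁷ / 7.472×10⁷) = √(3.391×10⁹) = 58230 m/s.
= 58.23 km/s.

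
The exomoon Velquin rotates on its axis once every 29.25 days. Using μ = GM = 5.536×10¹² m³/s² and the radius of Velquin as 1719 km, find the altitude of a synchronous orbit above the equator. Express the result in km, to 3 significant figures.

T = 29.25 days = 2.527×10⁶ s.
A synchronous orbit has period T, so by Kepler's third law a = (μT²/4π²)^(1/3).
μT²/4π² = 5.536×10¹² × (2.527×10⁶)² / 39.48 = 8.956×10²³ m³.
a = 9.639×10⁷ m = 96391 km.
Altitude h = a − R = 96391 − 1719 = 94672 km.

h_sync ≈ 94700 km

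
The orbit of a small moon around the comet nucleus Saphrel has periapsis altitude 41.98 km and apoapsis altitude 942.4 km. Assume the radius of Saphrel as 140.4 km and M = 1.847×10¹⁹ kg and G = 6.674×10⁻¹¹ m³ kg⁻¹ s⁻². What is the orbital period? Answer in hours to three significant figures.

μ = GM = 6.674×10⁻¹¹ × 1.847×10¹⁹ = 1.233×10⁹ m³/s².
r_p = 140.4 + 41.98 = 182.38 km = 1.8238×10⁵ m.
r_a = 140.4 + 942.4 = 1082.8 km = 1.0828×10⁶ m.
Semi-major axis a = (r_p + r_a)/2 = (182.38 + 1082.8)/2 = 632.59 km = 6.326×10⁵ m.
By Kepler's third law T = 2π√(a³/μ) = 2π × 1.433×10⁴ = 9.004×10⁴ s.
= 25.01 hours.

T ≈ 25.0 hours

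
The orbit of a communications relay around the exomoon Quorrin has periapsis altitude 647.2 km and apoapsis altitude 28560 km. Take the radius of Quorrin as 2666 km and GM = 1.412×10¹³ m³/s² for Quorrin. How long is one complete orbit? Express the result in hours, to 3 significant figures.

T ≈ 33.3 hours

r_p = 2666 + 647.2 = 3313.2 km = 3.3132×10⁶ m.
r_a = 2666 + 28560 = 31226 km = 3.1226×10⁷ m.
Semi-major axis a = (r_p + r_a)/2 = (3313.2 + 31226)/2 = 17270 km = 1.727×10⁷ m.
By Kepler's third law T = 2π√(a³/μ) = 2π × 1.910×10⁴ = 1.200×10⁵ s.
= 33.33 hours.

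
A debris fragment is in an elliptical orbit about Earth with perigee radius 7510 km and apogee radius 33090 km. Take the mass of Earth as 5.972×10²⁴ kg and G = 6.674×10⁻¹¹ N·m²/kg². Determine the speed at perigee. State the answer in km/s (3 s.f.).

v ≈ 9.30 km/s

μ = GM = 6.674×10⁻¹¹ × 5.972×10²⁴ = 3.986×10¹⁴ m³/s².
Semi-major axis a = (r_p + r_a)/2 = 20300 km = 2.030×10⁷ m.
Vis-viva: v² = μ(2/r − 1/a) = 3.986×10¹⁴ × (2.663×10⁻⁷ − 4.926×10⁻⁸) = 8.651×10⁷ m²/s².
v = 9301 m/s = 9.301 km/s.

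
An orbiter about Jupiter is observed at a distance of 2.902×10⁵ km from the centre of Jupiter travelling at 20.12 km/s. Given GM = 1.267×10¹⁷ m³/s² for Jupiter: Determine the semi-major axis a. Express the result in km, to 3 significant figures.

a ≈ 2.71×10⁵ km

r = 2.902×10⁸ m.
Vis-viva rearranged: 1/a = 2/r − v²/μ = 6.892×10⁻⁹ − 3.195×10⁻⁹ = 3.697×10⁻⁹ m⁻¹.
a = 2.705×10⁸ m = 2.7051×10⁵ km.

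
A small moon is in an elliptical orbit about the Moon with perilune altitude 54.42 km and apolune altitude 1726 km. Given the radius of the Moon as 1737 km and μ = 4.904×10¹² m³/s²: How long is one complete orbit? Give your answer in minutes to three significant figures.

r_p = 1737 + 54.42 = 1791.4 km = 1.7914×10⁶ m.
r_a = 1737 + 1726 = 3463.0 km = 3.4630×10⁶ m.
Semi-major axis a = (r_p + r_a)/2 = (1791.4 + 3463.0)/2 = 2627.2 km = 2.627×10⁶ m.
By Kepler's third law T = 2π√(a³/μ) = 2π × 1.923×10³ = 1.208×10⁴ s.
= 201.4 minutes.

T ≈ 201 minutes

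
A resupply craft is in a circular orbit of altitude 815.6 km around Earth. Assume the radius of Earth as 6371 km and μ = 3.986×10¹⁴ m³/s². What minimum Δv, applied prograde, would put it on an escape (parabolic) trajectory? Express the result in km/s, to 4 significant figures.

Δv ≈ 3.085 km/s

r = 6371 + 815.6 = 7186.6 km = 7.1866×10⁶ m.
Circular speed v_c = √(μ/r) = 7447 m/s.
Escape speed v_esc = √(2μ/r) = √2 × v_c = 10530 m/s.
Δv = v_esc − v_c = 3085 m/s = 3.085 km/s.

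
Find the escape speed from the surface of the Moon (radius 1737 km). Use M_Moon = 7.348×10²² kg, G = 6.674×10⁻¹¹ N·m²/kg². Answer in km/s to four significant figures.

v_esc ≈ 2.376 km/s

μ = GM = 6.674×10⁻¹¹ × 7.348×10²² = 4.904×10¹² m³/s².
r = R = 1.737×10⁶ m.
Escape speed v_esc = √(2μ/r) = √(2 × 4.904×10¹² / 1.737×10⁶) = √(5.647×10⁶) = 2376 m/s.
= 2.376 km/s.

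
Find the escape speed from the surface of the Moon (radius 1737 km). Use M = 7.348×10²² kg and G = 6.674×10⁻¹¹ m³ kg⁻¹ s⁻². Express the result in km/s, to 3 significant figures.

μ = GM = 6.674×10⁻¹¹ × 7.348×10²² = 4.904×10¹² m³/s².
r = R = 1.737×10⁶ m.
Escape speed v_esc = √(2μ/r) = √(2 × 4.904×10¹² / 1.737×10⁶) = √(5.647×10⁶) = 2376 m/s.
= 2.376 km/s.

v_esc ≈ 2.38 km/s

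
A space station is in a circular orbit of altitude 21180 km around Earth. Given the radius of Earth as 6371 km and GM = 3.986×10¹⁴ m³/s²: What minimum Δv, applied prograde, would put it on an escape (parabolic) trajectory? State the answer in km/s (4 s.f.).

Δv ≈ 1.576 km/s

r = 6371 + 21180 = 27551 km = 2.7551×10⁷ m.
Circular speed v_c = √(μ/r) = 3804 m/s.
Escape speed v_esc = √(2μ/r) = √2 × v_c = 5379 m/s.
Δv = v_esc − v_c = 1576 m/s = 1.576 km/s.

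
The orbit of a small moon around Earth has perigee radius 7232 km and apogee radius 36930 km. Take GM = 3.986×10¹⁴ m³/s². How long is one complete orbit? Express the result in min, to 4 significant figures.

T ≈ 544.2 min

Semi-major axis a = (r_p + r_a)/2 = (7232.0 + 36930)/2 = 22081 km = 2.208×10⁷ m.
By Kepler's third law T = 2π√(a³/μ) = 2π × 5.197×10³ = 3.265×10⁴ s.
= 544.2 min.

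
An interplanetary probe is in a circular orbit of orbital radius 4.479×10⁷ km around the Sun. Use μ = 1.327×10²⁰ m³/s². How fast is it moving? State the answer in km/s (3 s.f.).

v ≈ 54.4 km/s

r = 4.479×10⁷ km = 4.479×10¹⁰ m.
For a circular orbit v = √(μ/r) = √(1.327×10²⁰ / 4.479×10¹⁰) = √(2.963×10⁹) = 54430 m/s.
That is 54.43 km/s.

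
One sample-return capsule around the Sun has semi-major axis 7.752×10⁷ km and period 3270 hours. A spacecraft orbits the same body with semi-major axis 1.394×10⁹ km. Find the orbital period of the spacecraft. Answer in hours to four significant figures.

T₂ ≈ 2.494×10⁵ hours

Kepler's third law: T² ∝ a³, so T₂ = T₁ (a₂/a₁)^(3/2).
a₂/a₁ = 17.98, (a₂/a₁)^(3/2) = 76.26.
T₂ = 3270 × 76.26 = 2.494×10⁵ hours.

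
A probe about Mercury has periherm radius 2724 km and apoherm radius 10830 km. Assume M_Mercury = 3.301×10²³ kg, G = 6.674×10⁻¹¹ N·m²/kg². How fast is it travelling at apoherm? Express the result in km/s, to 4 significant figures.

μ = GM = 6.674×10⁻¹¹ × 3.301×10²³ = 2.203×10¹³ m³/s².
Semi-major axis a = (r_p + r_a)/2 = 6777.0 km = 6.777×10⁶ m.
Vis-viva: v² = μ(2/r − 1/a) = 2.203×10¹³ × (1.847×10⁻⁷ − 1.476×10⁻⁷) = 8.177×10⁵ m²/s².
v = 904.2 m/s = 0.9042 km/s.

v ≈ 0.9042 km/s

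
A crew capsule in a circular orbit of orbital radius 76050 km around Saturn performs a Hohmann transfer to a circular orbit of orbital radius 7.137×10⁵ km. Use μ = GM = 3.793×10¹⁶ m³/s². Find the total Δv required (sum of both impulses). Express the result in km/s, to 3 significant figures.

r₁ = 76050 km = 7.605×10⁷ m.
r₂ = 7.137×10⁵ km = 7.137×10⁸ m.
Transfer ellipse a_t = (r₁ + r₂)/2 = 3.949×10⁸ m.
At r₁: circular v_c1 = √(μ/r₁) = 22330 m/s; transfer-perikrone v_p = √[μ(2/r₁ − 1/a_t)] = 30020 m/s.
Δv₁ = v_p − v_c1 = 7691 m/s.
At r₂: circular v_c2 = √(μ/r₂) = 7290 m/s; transfer-apokrone v_a = √[μ(2/r₂ − 1/a_t)] = 3199 m/s.
Δv₂ = v_c2 − v_a = 4091 m/s.
Total Δv = Δv₁ + Δv₂ = 11780 m/s = 11.78 km/s.

Δv_total ≈ 11.8 km/s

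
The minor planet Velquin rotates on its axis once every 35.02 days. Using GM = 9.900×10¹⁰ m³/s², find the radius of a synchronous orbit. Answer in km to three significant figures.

r_sync ≈ 28400 km

T = 35.02 days = 3.026×10⁶ s.
A synchronous orbit has period T, so by Kepler's third law a = (μT²/4π²)^(1/3).
μT²/4π² = 9.900×10¹⁰ × (3.026×10⁶)² / 39.48 = 2.296×10²² m³.
a = 2.842×10⁷ m = 28421 km.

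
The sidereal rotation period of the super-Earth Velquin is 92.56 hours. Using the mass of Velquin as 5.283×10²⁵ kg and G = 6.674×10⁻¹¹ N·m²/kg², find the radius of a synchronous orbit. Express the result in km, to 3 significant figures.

μ = GM = 6.674×10⁻¹¹ × 5.283×10²⁵ = 3.526×10¹⁵ m³/s².
T = 92.56 hours = 3.332×10⁵ s.
A synchronous orbit has period T, so by Kepler's third law a = (μT²/4π²)^(1/3).
μT²/4π² = 3.526×10¹⁵ × (3.332×10⁵)² / 39.48 = 9.917×10²⁴ m³.
a = 2.148×10⁸ m = 2.1484×10⁵ km.

r_sync ≈ 2.15×10⁵ km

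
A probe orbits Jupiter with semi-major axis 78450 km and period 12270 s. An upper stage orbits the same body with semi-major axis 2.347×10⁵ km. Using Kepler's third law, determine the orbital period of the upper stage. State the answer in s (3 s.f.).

T₂ ≈ 63500 s

Kepler's third law: T² ∝ a³, so T₂ = T₁ (a₂/a₁)^(3/2).
a₂/a₁ = 2.992, (a₂/a₁)^(3/2) = 5.175.
T₂ = 12270 × 5.175 = 63490 s.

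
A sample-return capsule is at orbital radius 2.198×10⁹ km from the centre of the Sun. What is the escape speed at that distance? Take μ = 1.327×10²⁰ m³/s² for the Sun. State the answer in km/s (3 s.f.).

r = 2.198×10⁹ km = 2.198×10¹² m.
Escape speed v_esc = √(2μ/r) = √(2 × 1.327×10²⁰ / 2.198×10¹²) = √(1.207×10⁸) = 10990 m/s.
= 10.99 km/s.

v_esc ≈ 11.0 km/s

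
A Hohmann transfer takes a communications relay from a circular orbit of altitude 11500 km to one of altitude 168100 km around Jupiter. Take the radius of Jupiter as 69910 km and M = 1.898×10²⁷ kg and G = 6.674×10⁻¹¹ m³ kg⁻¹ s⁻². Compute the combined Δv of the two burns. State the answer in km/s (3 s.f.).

μ = GM = 6.674×10⁻¹¹ × 1.898×10²⁷ = 1.267×10¹⁷ m³/s².
r₁ = 69910 + 11500 = 81410 km = 8.1410×10⁷ m.
r₂ = 69910 + 168100 = 238010 km = 2.3801×10⁸ m.
Transfer ellipse a_t = (r₁ + r₂)/2 = 1.597×10⁸ m.
At r₁: circular v_c1 = √(μ/r₁) = 39450 m/s; transfer-perijove v_p = √[μ(2/r₁ − 1/a_t)] = 48150 m/s.
Δv₁ = v_p − v_c1 = 8708 m/s.
At r₂: circular v_c2 = √(μ/r₂) = 23070 m/s; transfer-apojove v_a = √[μ(2/r₂ − 1/a_t)] = 16470 m/s.
Δv₂ = v_c2 − v_a = 6599 m/s.
Total Δv = Δv₁ + Δv₂ = 15310 m/s = 15.31 km/s.

Δv_total ≈ 15.3 km/s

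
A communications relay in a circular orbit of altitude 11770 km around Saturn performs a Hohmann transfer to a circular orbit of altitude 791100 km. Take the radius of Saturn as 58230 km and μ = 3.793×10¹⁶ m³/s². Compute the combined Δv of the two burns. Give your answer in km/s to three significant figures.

Δv_total ≈ 12.4 km/s

r₁ = 58230 + 11770 = 70000 km = 7.0000×10⁷ m.
r₂ = 58230 + 791100 = 849330 km = 8.4933×10⁸ m.
Transfer ellipse a_t = (r₁ + r₂)/2 = 4.597×10⁸ m.
At r₁: circular v_c1 = √(μ/r₁) = 23280 m/s; transfer-perikrone v_p = √[μ(2/r₁ − 1/a_t)] = 31640 m/s.
Δv₁ = v_p − v_c1 = 8364 m/s.
At r₂: circular v_c2 = √(μ/r₂) = 6683 m/s; transfer-apokrone v_a = √[μ(2/r₂ − 1/a_t)] = 2608 m/s.
Δv₂ = v_c2 − v_a = 4075 m/s.
Total Δv = Δv₁ + Δv₂ = 12440 m/s = 12.44 km/s.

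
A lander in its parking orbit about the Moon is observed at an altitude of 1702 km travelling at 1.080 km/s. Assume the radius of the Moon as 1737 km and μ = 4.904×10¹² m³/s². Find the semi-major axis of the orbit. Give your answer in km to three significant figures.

r = 1737 + 1702 = 3439.0 km = 3.439×10⁶ m.
Vis-viva rearranged: 1/a = 2/r − v²/μ = 5.816×10⁻⁷ − 2.378×10⁻⁷ = 3.437×10⁻⁷ m⁻¹.
a = 2.909×10⁶ m = 2909.4 km.

a ≈ 2910 km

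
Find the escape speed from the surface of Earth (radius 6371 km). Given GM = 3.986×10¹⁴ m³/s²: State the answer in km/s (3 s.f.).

v_esc ≈ 11.2 km/s

r = R = 6.371×10⁶ m.
Escape speed v_esc = √(2μ/r) = √(2 × 3.986×10¹⁴ / 6.371×10⁶) = √(1.251×10⁸) = 11190 m/s.
= 11.19 km/s.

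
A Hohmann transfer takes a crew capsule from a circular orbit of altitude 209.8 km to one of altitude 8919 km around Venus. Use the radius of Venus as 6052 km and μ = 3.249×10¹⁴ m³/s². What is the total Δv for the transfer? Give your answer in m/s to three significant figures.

r₁ = 6052 + 209.8 = 6261.8 km = 6.2618×10⁶ m.
r₂ = 6052 + 8919 = 14971 km = 1.4971×10⁷ m.
Transfer ellipse a_t = (r₁ + r₂)/2 = 1.062×10⁷ m.
At r₁: circular v_c1 = √(μ/r₁) = 7203 m/s; transfer-periapsis v_p = √[μ(2/r₁ − 1/a_t)] = 8554 m/s.
Δv₁ = v_p − v_c1 = 1351 m/s.
At r₂: circular v_c2 = √(μ/r₂) = 4659 m/s; transfer-apoapsis v_a = √[μ(2/r₂ − 1/a_t)] = 3578 m/s.
Δv₂ = v_c2 − v_a = 1081 m/s.
Total Δv = Δv₁ + Δv₂ = 2431 m/s.

Δv_total ≈ 2430 m/s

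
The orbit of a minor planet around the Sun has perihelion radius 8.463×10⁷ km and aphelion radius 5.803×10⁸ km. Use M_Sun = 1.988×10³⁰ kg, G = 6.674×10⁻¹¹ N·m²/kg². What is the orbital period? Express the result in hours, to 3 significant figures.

T ≈ 29000 hours

μ = GM = 6.674×10⁻¹¹ × 1.988×10³⁰ = 1.327×10²⁰ m³/s².
Semi-major axis a = (r_p + r_a)/2 = (8.4630×10⁷ + 5.8030×10⁸)/2 = 3.3246×10⁸ km = 3.325×10¹¹ m.
By Kepler's third law T = 2π√(a³/μ) = 2π × 1.664×10⁷ = 1.046×10⁸ s.
= 29050 hours.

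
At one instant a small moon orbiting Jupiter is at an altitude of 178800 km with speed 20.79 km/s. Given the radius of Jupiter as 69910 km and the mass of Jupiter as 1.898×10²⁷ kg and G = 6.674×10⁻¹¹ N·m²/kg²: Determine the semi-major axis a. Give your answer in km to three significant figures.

μ = GM = 6.674×10⁻¹¹ × 1.898×10²⁷ = 1.267×10¹⁷ m³/s².
r = 69910 + 178800 = 2.4871×10⁵ km = 2.487×10⁸ m.
Vis-viva rearranged: 1/a = 2/r − v²/μ = 8.041×10⁻⁹ − 3.412×10⁻⁹ = 4.629×10⁻⁹ m⁻¹.
a = 2.160×10⁸ m = 2.1601×10⁵ km.

a ≈ 2.16×10⁵ km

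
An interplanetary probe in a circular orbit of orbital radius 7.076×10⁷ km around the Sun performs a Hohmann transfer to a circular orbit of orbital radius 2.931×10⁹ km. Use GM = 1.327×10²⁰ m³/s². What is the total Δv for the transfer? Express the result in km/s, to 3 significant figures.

Δv_total ≈ 22.5 km/s

r₁ = 7.076×10⁷ km = 7.076×10¹⁰ m.
r₂ = 2.931×10⁹ km = 2.931×10¹² m.
Transfer ellipse a_t = (r₁ + r₂)/2 = 1.501×10¹² m.
At r₁: circular v_c1 = √(μ/r₁) = 43310 m/s; transfer-perihelion v_p = √[μ(2/r₁ − 1/a_t)] = 60520 m/s.
Δv₁ = v_p − v_c1 = 17210 m/s.
At r₂: circular v_c2 = √(μ/r₂) = 6729 m/s; transfer-aphelion v_a = √[μ(2/r₂ − 1/a_t)] = 1461 m/s.
Δv₂ = v_c2 − v_a = 5268 m/s.
Total Δv = Δv₁ + Δv₂ = 22480 m/s = 22.48 km/s.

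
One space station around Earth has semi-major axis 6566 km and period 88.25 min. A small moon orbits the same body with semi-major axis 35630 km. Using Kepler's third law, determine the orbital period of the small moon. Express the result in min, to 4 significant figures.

Kepler's third law: T² ∝ a³, so T₂ = T₁ (a₂/a₁)^(3/2).
a₂/a₁ = 5.426, (a₂/a₁)^(3/2) = 12.64.
T₂ = 88.25 × 12.64 = 1116 min.

T₂ ≈ 1116 min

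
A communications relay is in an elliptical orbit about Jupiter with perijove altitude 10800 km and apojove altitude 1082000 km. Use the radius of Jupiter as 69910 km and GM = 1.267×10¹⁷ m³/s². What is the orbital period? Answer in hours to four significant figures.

T ≈ 75.02 hours

r_p = 69910 + 10800 = 80710 km = 8.0710×10⁷ m.
r_a = 69910 + 1082000 = 1151900 km = 1.1519×10⁹ m.
Semi-major axis a = (r_p + r_a)/2 = (80710 + 1.1519×10⁶)/2 = 6.1631×10⁵ km = 6.163×10⁸ m.
By Kepler's third law T = 2π√(a³/μ) = 2π × 4.298×10⁴ = 2.701×10⁵ s.
= 75.02 hours.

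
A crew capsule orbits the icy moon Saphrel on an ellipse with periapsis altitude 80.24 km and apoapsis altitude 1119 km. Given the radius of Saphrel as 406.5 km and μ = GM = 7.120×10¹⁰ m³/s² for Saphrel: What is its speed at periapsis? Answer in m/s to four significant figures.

r_p = 406.5 + 80.24 = 486.74 km = 4.8674×10⁵ m.
r_a = 406.5 + 1119 = 1525.5 km = 1.5255×10⁶ m.
Semi-major axis a = (r_p + r_a)/2 = 1006.1 km = 1.006×10⁶ m.
Vis-viva: v² = μ(2/r − 1/a) = 7.120×10¹⁰ × (4.109×10⁻⁶ − 9.939×10⁻⁷) = 2.218×10⁵ m²/s².
v = 470.9 m/s.

v ≈ 470.9 m/s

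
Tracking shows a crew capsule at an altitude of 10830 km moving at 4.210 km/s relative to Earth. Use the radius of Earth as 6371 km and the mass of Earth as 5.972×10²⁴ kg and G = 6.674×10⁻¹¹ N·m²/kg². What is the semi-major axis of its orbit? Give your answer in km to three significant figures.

μ = GM = 6.674×10⁻¹¹ × 5.972×10²⁴ = 3.986×10¹⁴ m³/s².
r = 6371 + 10830 = 17201 km = 1.720×10⁷ m.
Vis-viva rearranged: 1/a = 2/r − v²/μ = 1.163×10⁻⁷ − 4.447×10⁻⁸ = 7.180×10⁻⁸ m⁻¹.
a = 1.393×10⁷ m = 13927 km.

a ≈ 13900 km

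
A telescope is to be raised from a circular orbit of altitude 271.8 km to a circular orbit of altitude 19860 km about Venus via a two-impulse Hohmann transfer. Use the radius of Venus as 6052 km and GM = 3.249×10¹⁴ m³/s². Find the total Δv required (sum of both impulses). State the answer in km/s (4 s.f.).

Δv_total ≈ 3.243 km/s

r₁ = 6052 + 271.8 = 6323.8 km = 6.3238×10⁶ m.
r₂ = 6052 + 19860 = 25912 km = 2.5912×10⁷ m.
Transfer ellipse a_t = (r₁ + r₂)/2 = 1.612×10⁷ m.
At r₁: circular v_c1 = √(μ/r₁) = 7168 m/s; transfer-periapsis v_p = √[μ(2/r₁ − 1/a_t)] = 9088 m/s.
Δv₁ = v_p − v_c1 = 1920 m/s.
At r₂: circular v_c2 = √(μ/r₂) = 3541 m/s; transfer-apoapsis v_a = √[μ(2/r₂ − 1/a_t)] = 2218 m/s.
Δv₂ = v_c2 − v_a = 1323 m/s.
Total Δv = Δv₁ + Δv₂ = 3243 m/s = 3.243 km/s.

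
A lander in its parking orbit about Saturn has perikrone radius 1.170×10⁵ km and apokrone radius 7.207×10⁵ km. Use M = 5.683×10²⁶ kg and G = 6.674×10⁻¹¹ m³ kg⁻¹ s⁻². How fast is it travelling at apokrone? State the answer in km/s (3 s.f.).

v ≈ 3.83 km/s

μ = GM = 6.674×10⁻¹¹ × 5.683×10²⁶ = 3.793×10¹⁶ m³/s².
Semi-major axis a = (r_p + r_a)/2 = 4.1885×10⁵ km = 4.188×10⁸ m.
Vis-viva: v² = μ(2/r − 1/a) = 3.793×10¹⁶ × (2.775×10⁻⁹ − 2.387×10⁻⁹) = 1.470×10⁷ m²/s².
v = 3834 m/s = 3.834 km/s.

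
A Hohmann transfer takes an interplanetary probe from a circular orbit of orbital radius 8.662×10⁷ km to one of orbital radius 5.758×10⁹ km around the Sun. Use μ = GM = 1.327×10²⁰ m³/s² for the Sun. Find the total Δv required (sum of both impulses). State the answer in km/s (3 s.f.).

r₁ = 8.662×10⁷ km = 8.662×10¹⁰ m.
r₂ = 5.758×10⁹ km = 5.758×10¹² m.
Transfer ellipse a_t = (r₁ + r₂)/2 = 2.922×10¹² m.
At r₁: circular v_c1 = √(μ/r₁) = 39140 m/s; transfer-perihelion v_p = √[μ(2/r₁ − 1/a_t)] = 54940 m/s.
Δv₁ = v_p − v_c1 = 15800 m/s.
At r₂: circular v_c2 = √(μ/r₂) = 4801 m/s; transfer-aphelion v_a = √[μ(2/r₂ − 1/a_t)] = 826.5 m/s.
Δv₂ = v_c2 − v_a = 3974 m/s.
Total Δv = Δv₁ + Δv₂ = 19770 m/s = 19.77 km/s.

Δv_total ≈ 19.8 km/s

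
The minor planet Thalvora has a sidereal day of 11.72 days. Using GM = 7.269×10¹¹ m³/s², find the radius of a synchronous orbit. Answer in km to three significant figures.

r_sync ≈ 26600 km

T = 11.72 days = 1.013×10⁶ s.
A synchronous orbit has period T, so by Kepler's third law a = (μT²/4π²)^(1/3).
μT²/4π² = 7.269×10¹¹ × (1.013×10⁶)² / 39.48 = 1.888×10²² m³.
a = 2.663×10⁷ m = 26628 km.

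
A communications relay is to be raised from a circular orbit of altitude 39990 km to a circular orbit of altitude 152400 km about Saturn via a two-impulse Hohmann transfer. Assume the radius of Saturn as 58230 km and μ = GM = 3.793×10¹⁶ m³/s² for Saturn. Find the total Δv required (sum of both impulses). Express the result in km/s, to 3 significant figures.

r₁ = 58230 + 39990 = 98220 km = 9.8220×10⁷ m.
r₂ = 58230 + 152400 = 210630 km = 2.1063×10⁸ m.
Transfer ellipse a_t = (r₁ + r₂)/2 = 1.544×10⁸ m.
At r₁: circular v_c1 = √(μ/r₁) = 19650 m/s; transfer-perikrone v_p = √[μ(2/r₁ − 1/a_t)] = 22950 m/s.
Δv₁ = v_p − v_c1 = 3299 m/s.
At r₂: circular v_c2 = √(μ/r₂) = 13420 m/s; transfer-apokrone v_a = √[μ(2/r₂ − 1/a_t)] = 10700 m/s.
Δv₂ = v_c2 − v_a = 2717 m/s.
Total Δv = Δv₁ + Δv₂ = 6016 m/s = 6.016 km/s.

Δv_total ≈ 6.02 km/s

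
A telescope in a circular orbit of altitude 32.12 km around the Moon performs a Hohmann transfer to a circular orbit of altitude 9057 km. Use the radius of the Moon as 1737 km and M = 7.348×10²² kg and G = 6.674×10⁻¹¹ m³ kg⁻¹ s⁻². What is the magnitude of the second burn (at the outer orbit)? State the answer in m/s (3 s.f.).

Δv ≈ 316 m/s

μ = GM = 6.674×10⁻¹¹ × 7.348×10²² = 4.904×10¹² m³/s².
r₁ = 1737 + 32.12 = 1769.1 km = 1.7691×10⁶ m.
r₂ = 1737 + 9057 = 10794 km = 1.0794×10⁷ m.
Transfer ellipse a_t = (r₁ + r₂)/2 = 6.282×10⁶ m.
At r₁: circular v_c1 = √(μ/r₁) = 1665 m/s; transfer-perilune v_p = √[μ(2/r₁ − 1/a_t)] = 2183 m/s.
At r₂: circular v_c2 = √(μ/r₂) = 674.0 m/s; transfer-apolune v_a = √[μ(2/r₂ − 1/a_t)] = 357.7 m/s.
Δv₂ = v_c2 − v_a = 316.3 m/s.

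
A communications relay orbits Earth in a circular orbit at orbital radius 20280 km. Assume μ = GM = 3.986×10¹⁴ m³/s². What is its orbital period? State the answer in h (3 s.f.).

r = 20280 km = 2.028×10⁷ m.
Kepler's third law: T = 2π√(r³/μ) = 2π√((2.028×10⁷)³ / 3.986×10¹⁴).
r³/μ = 2.093×10⁷ s², so T = 2π × 4.574×10³ = 2.874×10⁴ s.
Converting: 2.874×10⁴ s ÷ 3600 = 7.984 h.

T ≈ 7.98 h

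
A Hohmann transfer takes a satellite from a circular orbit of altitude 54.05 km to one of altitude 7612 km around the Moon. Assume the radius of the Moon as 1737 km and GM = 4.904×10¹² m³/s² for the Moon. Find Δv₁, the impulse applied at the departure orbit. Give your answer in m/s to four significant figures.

Δv ≈ 489.0 m/s

r₁ = 1737 + 54.05 = 1791.0 km = 1.7910×10⁶ m.
r₂ = 1737 + 7612 = 9349.0 km = 9.3490×10⁶ m.
Transfer ellipse a_t = (r₁ + r₂)/2 = 5.570×10⁶ m.
At r₁: circular v_c1 = √(μ/r₁) = 1655 m/s; transfer-perilune v_p = √[μ(2/r₁ − 1/a_t)] = 2144 m/s.
Δv₁ = v_p − v_c1 = 489.0 m/s.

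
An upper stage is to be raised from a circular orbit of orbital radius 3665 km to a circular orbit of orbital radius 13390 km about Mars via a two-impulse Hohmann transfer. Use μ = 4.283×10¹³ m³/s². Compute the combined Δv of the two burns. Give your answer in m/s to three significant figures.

r₁ = 3665 km = 3.665×10⁶ m.
r₂ = 13390 km = 1.339×10⁷ m.
Transfer ellipse a_t = (r₁ + r₂)/2 = 8.528×10⁶ m.
At r₁: circular v_c1 = √(μ/r₁) = 3419 m/s; transfer-periapsis v_p = √[μ(2/r₁ − 1/a_t)] = 4284 m/s.
Δv₁ = v_p − v_c1 = 865.2 m/s.
At r₂: circular v_c2 = √(μ/r₂) = 1788 m/s; transfer-apoapsis v_a = √[μ(2/r₂ − 1/a_t)] = 1172 m/s.
Δv₂ = v_c2 − v_a = 616.0 m/s.
Total Δv = Δv₁ + Δv₂ = 1481 m/s.

Δv_total ≈ 1480 m/s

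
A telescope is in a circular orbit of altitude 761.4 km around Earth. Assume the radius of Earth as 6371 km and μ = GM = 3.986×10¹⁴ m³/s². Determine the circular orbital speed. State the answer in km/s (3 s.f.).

v ≈ 7.48 km/s

r = 6371 + 761.4 = 7132.4 km = 7.1324×10⁶ m.
For a circular orbit v = √(μ/r) = √(3.986×10¹⁴ / 7.132×10⁶) = √(5.589×10⁷) = 7476 m/s.
That is 7.476 km/s.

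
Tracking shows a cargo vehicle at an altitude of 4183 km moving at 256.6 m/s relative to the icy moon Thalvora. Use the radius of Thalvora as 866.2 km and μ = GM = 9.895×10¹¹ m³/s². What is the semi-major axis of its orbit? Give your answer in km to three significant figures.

r = 866.2 + 4183 = 5049.2 km = 5.049×10⁶ m.
Specific orbital energy ε = v²/2 − μ/r = (256.6)²/2 − 9.895×10¹¹/5.049×10⁶ = -1.630×10⁵ J/kg.
Since ε = −μ/(2a), a = −μ/(2ε) = 3.034×10⁶ m = 3034.3 km.

a ≈ 3030 km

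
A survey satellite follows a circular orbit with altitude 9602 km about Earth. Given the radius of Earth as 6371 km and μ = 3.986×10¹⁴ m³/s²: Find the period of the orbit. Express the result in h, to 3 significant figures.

r = 6371 + 9602 = 15973 km = 1.5973×10⁷ m.
Kepler's third law: T = 2π√(r³/μ) = 2π√((1.597×10⁷)³ / 3.986×10¹⁴).
r³/μ = 1.022×10⁷ s², so T = 2π × 3.198×10³ = 2.009×10⁴ s.
Converting: 2.009×10⁴ s ÷ 3600 = 5.581 h.

T ≈ 5.58 h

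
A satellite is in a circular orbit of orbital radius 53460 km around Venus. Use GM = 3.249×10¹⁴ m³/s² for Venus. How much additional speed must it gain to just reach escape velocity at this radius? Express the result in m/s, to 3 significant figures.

r = 53460 km = 5.346×10⁷ m.
Circular speed v_c = √(μ/r) = 2465 m/s.
Escape speed v_esc = √(2μ/r) = √2 × v_c = 3486 m/s.
Δv = v_esc − v_c = 1021 m/s.

Δv ≈ 1020 m/s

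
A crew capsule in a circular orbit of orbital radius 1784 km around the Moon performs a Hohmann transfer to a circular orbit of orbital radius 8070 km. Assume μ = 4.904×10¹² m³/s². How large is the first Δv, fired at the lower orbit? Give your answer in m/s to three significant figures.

Δv ≈ 464 m/s

r₁ = 1784 km = 1.784×10⁶ m.
r₂ = 8070 km = 8.070×10⁶ m.
Transfer ellipse a_t = (r₁ + r₂)/2 = 4.927×10⁶ m.
At r₁: circular v_c1 = √(μ/r₁) = 1658 m/s; transfer-perilune v_p = √[μ(2/r₁ − 1/a_t)] = 2122 m/s.
Δv₁ = v_p − v_c1 = 463.9 m/s.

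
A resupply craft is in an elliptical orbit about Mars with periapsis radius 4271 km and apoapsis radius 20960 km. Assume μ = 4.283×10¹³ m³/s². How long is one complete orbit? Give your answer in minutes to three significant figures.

T ≈ 717 minutes

Semi-major axis a = (r_p + r_a)/2 = (4271.0 + 20960)/2 = 12616 km = 1.262×10⁷ m.
By Kepler's third law T = 2π√(a³/μ) = 2π × 6.847×10³ = 4.302×10⁴ s.
= 717.0 minutes.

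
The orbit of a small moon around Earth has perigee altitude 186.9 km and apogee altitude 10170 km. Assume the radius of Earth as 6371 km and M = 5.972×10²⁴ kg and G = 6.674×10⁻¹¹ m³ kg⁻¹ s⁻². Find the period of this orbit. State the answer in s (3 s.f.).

μ = GM = 6.674×10⁻¹¹ × 5.972×10²⁴ = 3.986×10¹⁴ m³/s².
r_p = 6371 + 186.9 = 6557.9 km = 6.5579×10⁶ m.
r_a = 6371 + 10170 = 16541 km = 1.6541×10⁷ m.
Semi-major axis a = (r_p + r_a)/2 = (6557.9 + 16541)/2 = 11549 km = 1.155×10⁷ m.
By Kepler's third law T = 2π√(a³/μ) = 2π × 1.966×10³ = 1.235×10⁴ s.

T ≈ 12400 s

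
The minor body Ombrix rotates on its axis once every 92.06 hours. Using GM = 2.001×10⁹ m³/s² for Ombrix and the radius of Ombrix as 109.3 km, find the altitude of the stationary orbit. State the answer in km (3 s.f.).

T = 92.06 hours = 3.314×10⁵ s.
A synchronous orbit has period T, so by Kepler's third law a = (μT²/4π²)^(1/3).
μT²/4π² = 2.001×10⁹ × (3.314×10⁵)² / 39.48 = 5.567×10¹⁸ m³.
a = 1.772×10⁶ m = 1772.3 km.
Altitude h = a − R = 1772.3 − 109.3 = 1663.0 km.

h_sync ≈ 1660 km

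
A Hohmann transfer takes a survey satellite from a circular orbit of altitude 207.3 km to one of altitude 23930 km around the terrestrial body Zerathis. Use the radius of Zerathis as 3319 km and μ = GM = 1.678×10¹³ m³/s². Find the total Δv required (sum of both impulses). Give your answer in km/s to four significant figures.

r₁ = 3319 + 207.3 = 3526.3 km = 3.5263×10⁶ m.
r₂ = 3319 + 23930 = 27249 km = 2.7249×10⁷ m.
Transfer ellipse a_t = (r₁ + r₂)/2 = 1.539×10⁷ m.
At r₁: circular v_c1 = √(μ/r₁) = 2181 m/s; transfer-periapsis v_p = √[μ(2/r₁ − 1/a_t)] = 2903 m/s.
Δv₁ = v_p − v_c1 = 721.5 m/s.
At r₂: circular v_c2 = √(μ/r₂) = 784.7 m/s; transfer-apoapsis v_a = √[μ(2/r₂ − 1/a_t)] = 375.7 m/s.
Δv₂ = v_c2 − v_a = 409.1 m/s.
Total Δv = Δv₁ + Δv₂ = 1131 m/s = 1.131 km/s.

Δv_total ≈ 1.131 km/s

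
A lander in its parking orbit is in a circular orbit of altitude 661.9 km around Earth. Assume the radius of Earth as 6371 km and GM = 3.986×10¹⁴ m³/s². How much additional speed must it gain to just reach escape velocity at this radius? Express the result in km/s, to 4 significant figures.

r = 6371 + 661.9 = 7032.9 km = 7.0329×10⁶ m.
Circular speed v_c = √(μ/r) = 7528 m/s.
Escape speed v_esc = √(2μ/r) = √2 × v_c = 10650 m/s.
Δv = v_esc − v_c = 3118 m/s = 3.118 km/s.

Δv ≈ 3.118 km/s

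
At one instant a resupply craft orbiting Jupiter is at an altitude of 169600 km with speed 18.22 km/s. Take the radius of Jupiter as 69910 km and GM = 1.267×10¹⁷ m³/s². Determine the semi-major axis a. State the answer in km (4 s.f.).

r = 69910 + 169600 = 2.3951×10⁵ km = 2.395×10⁸ m.
Vis-viva rearranged: 1/a = 2/r − v²/μ = 8.350×10⁻⁹ − 2.620×10⁻⁹ = 5.730×10⁻⁹ m⁻¹.
a = 1.745×10⁸ m = 1.7451×10⁵ km.

a ≈ 1.745×10⁵ km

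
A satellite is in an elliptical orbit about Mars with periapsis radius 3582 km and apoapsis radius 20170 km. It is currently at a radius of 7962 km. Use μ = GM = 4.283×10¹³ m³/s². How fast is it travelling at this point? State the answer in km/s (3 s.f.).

Semi-major axis a = (r_p + r_a)/2 = 11876 km = 1.188×10⁷ m.
Vis-viva: v² = μ(2/r − 1/a) = 4.283×10¹³ × (2.512×10⁻⁷ − 8.420×10⁻⁸) = 7.152×10⁶ m²/s².
v = 2674 m/s = 2.674 km/s.

v ≈ 2.67 km/s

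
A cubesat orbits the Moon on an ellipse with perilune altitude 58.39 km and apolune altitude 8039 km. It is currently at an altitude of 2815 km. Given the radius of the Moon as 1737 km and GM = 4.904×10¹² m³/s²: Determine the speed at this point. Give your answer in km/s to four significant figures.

v ≈ 1.143 km/s

r_p = 1737 + 58.39 = 1795.4 km = 1.7954×10⁶ m.
r_a = 1737 + 8039 = 9776.0 km = 9.7760×10⁶ m.
r = 1737 + 2815 = 4552.0 km = 4.552×10⁶ m.
Semi-major axis a = (r_p + r_a)/2 = 5785.7 km = 5.786×10⁶ m.
Vis-viva: v² = μ(2/r − 1/a) = 4.904×10¹² × (4.394×10⁻⁷ − 1.728×10⁻⁷) = 1.307×10⁶ m²/s².
v = 1143 m/s = 1.143 km/s.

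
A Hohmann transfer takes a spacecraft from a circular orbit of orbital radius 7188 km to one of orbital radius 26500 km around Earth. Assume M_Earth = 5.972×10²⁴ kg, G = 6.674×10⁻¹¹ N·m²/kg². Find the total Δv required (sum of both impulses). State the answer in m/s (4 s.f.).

μ = GM = 6.674×10⁻¹¹ × 5.972×10²⁴ = 3.986×10¹⁴ m³/s².
r₁ = 7188 km = 7.188×10⁶ m.
r₂ = 26500 km = 2.650×10⁷ m.
Transfer ellipse a_t = (r₁ + r₂)/2 = 1.684×10⁷ m.
At r₁: circular v_c1 = √(μ/r₁) = 7446 m/s; transfer-perigee v_p = √[μ(2/r₁ − 1/a_t)] = 9340 m/s.
Δv₁ = v_p − v_c1 = 1894 m/s.
At r₂: circular v_c2 = √(μ/r₂) = 3878 m/s; transfer-apogee v_a = √[μ(2/r₂ − 1/a_t)] = 2533 m/s.
Δv₂ = v_c2 − v_a = 1345 m/s.
Total Δv = Δv₁ + Δv₂ = 3238 m/s.

Δv_total ≈ 3238 m/s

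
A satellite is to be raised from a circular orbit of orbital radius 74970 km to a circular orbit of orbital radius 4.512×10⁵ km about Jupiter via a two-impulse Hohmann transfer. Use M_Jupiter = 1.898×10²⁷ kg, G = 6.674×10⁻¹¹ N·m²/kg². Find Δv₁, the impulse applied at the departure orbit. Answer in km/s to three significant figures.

μ = GM = 6.674×10⁻¹¹ × 1.898×10²⁷ = 1.267×10¹⁷ m³/s².
r₁ = 74970 km = 7.497×10⁷ m.
r₂ = 4.512×10⁵ km = 4.512×10⁸ m.
Transfer ellipse a_t = (r₁ + r₂)/2 = 2.631×10⁸ m.
At r₁: circular v_c1 = √(μ/r₁) = 41110 m/s; transfer-perijove v_p = √[μ(2/r₁ − 1/a_t)] = 53830 m/s.
Δv₁ = v_p − v_c1 = 12730 m/s.
= 12.73 km/s.

Δv ≈ 12.7 km/s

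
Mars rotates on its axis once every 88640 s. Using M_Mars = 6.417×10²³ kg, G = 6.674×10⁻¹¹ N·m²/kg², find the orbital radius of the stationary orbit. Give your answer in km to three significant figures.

r_sync ≈ 20400 km

μ = GM = 6.674×10⁻¹¹ × 6.417×10²³ = 4.283×10¹³ m³/s².
A synchronous orbit has period T, so by Kepler's third law a = (μT²/4π²)^(1/3).
μT²/4π² = 4.283×10¹³ × (8.864×10⁴)² / 39.48 = 8.524×10²¹ m³.
a = 2.043×10⁷ m = 20427 km.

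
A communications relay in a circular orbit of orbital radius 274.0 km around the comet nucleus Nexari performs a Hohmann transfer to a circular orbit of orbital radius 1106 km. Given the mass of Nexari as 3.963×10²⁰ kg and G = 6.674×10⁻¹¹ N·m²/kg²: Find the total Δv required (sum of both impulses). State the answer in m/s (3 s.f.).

Δv_total ≈ 140 m/s

μ = GM = 6.674×10⁻¹¹ × 3.963×10²⁰ = 2.645×10¹⁰ m³/s².
r₁ = 274.0 km = 2.740×10⁵ m.
r₂ = 1106 km = 1.106×10⁶ m.
Transfer ellipse a_t = (r₁ + r₂)/2 = 6.900×10⁵ m.
At r₁: circular v_c1 = √(μ/r₁) = 310.7 m/s; transfer-periapsis v_p = √[μ(2/r₁ − 1/a_t)] = 393.4 m/s.
Δv₁ = v_p − v_c1 = 82.66 m/s.
At r₂: circular v_c2 = √(μ/r₂) = 154.6 m/s; transfer-apoapsis v_a = √[μ(2/r₂ − 1/a_t)] = 97.45 m/s.
Δv₂ = v_c2 − v_a = 57.19 m/s.
Total Δv = Δv₁ + Δv₂ = 139.9 m/s.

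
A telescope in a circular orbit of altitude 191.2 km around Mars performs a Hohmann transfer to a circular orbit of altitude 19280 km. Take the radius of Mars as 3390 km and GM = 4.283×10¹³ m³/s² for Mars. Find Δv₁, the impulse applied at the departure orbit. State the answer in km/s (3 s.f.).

Δv ≈ 1.09 km/s

r₁ = 3390 + 191.2 = 3581.2 km = 3.5812×10⁶ m.
r₂ = 3390 + 19280 = 22670 km = 2.2670×10⁷ m.
Transfer ellipse a_t = (r₁ + r₂)/2 = 1.313×10⁷ m.
At r₁: circular v_c1 = √(μ/r₁) = 3458 m/s; transfer-periapsis v_p = √[μ(2/r₁ − 1/a_t)] = 4545 m/s.
Δv₁ = v_p − v_c1 = 1087 m/s.
= 1.087 km/s.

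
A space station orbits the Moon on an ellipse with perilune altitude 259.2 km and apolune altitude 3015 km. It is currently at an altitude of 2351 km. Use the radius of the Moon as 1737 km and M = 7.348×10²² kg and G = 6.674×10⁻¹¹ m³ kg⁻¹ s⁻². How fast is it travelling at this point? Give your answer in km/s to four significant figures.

v ≈ 0.9725 km/s

μ = GM = 6.674×10⁻¹¹ × 7.348×10²² = 4.904×10¹² m³/s².
r_p = 1737 + 259.2 = 1996.2 km = 1.9962×10⁶ m.
r_a = 1737 + 3015 = 4752.0 km = 4.7520×10⁶ m.
r = 1737 + 2351 = 4088.0 km = 4.088×10⁶ m.
Semi-major axis a = (r_p + r_a)/2 = 3374.1 km = 3.374×10⁶ m.
Vis-viva: v² = μ(2/r − 1/a) = 4.904×10¹² × (4.892×10⁻⁷ − 2.964×10⁻⁷) = 9.458×10⁵ m²/s².
v = 972.5 m/s = 0.9725 km/s.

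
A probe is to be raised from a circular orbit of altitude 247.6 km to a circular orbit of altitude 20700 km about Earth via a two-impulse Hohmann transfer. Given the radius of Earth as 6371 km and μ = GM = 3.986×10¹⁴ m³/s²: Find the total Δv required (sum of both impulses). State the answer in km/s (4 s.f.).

Δv_total ≈ 3.509 km/s

r₁ = 6371 + 247.6 = 6618.6 km = 6.6186×10⁶ m.
r₂ = 6371 + 20700 = 27071 km = 2.7071×10⁷ m.
Transfer ellipse a_t = (r₁ + r₂)/2 = 1.684×10⁷ m.
At r₁: circular v_c1 = √(μ/r₁) = 7760 m/s; transfer-perigee v_p = √[μ(2/r₁ − 1/a_t)] = 9838 m/s.
Δv₁ = v_p − v_c1 = 2078 m/s.
At r₂: circular v_c2 = √(μ/r₂) = 3837 m/s; transfer-apogee v_a = √[μ(2/r₂ − 1/a_t)] = 2405 m/s.
Δv₂ = v_c2 − v_a = 1432 m/s.
Total Δv = Δv₁ + Δv₂ = 3509 m/s = 3.509 km/s.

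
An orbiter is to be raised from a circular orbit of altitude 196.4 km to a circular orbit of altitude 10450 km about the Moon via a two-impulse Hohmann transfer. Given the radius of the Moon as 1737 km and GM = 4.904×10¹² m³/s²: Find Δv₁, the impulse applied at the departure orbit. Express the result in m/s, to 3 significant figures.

r₁ = 1737 + 196.4 = 1933.4 km = 1.9334×10⁶ m.
r₂ = 1737 + 10450 = 12187 km = 1.2187×10⁷ m.
Transfer ellipse a_t = (r₁ + r₂)/2 = 7.060×10⁶ m.
At r₁: circular v_c1 = √(μ/r₁) = 1593 m/s; transfer-perilune v_p = √[μ(2/r₁ − 1/a_t)] = 2092 m/s.
Δv₁ = v_p − v_c1 = 499.8 m/s.

Δv ≈ 500 m/s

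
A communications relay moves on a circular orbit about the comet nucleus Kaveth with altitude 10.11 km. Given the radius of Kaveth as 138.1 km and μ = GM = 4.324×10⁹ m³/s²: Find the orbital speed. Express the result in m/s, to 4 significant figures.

r = 138.1 + 10.11 = 148.21 km = 1.4821×10⁵ m.
For a circular orbit v = √(μ/r) = √(4.324×10⁹ / 1.482×10⁵) = √(2.917×10⁴) = 170.8 m/s.

v ≈ 170.8 m/s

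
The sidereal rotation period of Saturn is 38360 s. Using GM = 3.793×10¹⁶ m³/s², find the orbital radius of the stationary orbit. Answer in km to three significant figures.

r_sync ≈ 1.12×10⁵ km

A synchronous orbit has period T, so by Kepler's third law a = (μT²/4π²)^(1/3).
μT²/4π² = 3.793×10¹⁶ × (3.836×10⁴)² / 39.48 = 1.414×10²⁴ m³.
a = 1.122×10⁸ m = 1.1223×10⁵ km.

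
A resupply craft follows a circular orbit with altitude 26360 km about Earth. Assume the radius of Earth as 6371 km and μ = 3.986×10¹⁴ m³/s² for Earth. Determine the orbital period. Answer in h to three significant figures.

r = 6371 + 26360 = 32731 km = 3.2731×10⁷ m.
Kepler's third law: T = 2π√(r³/μ) = 2π√((3.273×10⁷)³ / 3.986×10¹⁴).
r³/μ = 8.797×10⁷ s², so T = 2π × 9.379×10³ = 5.893×10⁴ s.
Converting: 5.893×10⁴ s ÷ 3600 = 16.37 h.

T ≈ 16.4 h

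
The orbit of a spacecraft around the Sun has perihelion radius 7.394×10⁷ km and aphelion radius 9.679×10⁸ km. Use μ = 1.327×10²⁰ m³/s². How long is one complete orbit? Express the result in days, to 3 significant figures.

Semi-major axis a = (r_p + r_a)/2 = (7.3940×10⁷ + 9.6790×10⁸)/2 = 5.2092×10⁸ km = 5.209×10¹¹ m.
By Kepler's third law T = 2π√(a³/μ) = 2π × 3.264×10⁷ = 2.051×10⁸ s.
= 2373 days.

T ≈ 2370 days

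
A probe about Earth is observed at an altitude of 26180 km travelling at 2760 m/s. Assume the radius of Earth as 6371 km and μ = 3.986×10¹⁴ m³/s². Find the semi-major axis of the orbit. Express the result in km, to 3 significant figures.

a ≈ 23600 km

r = 6371 + 26180 = 32551 km = 3.255×10⁷ m.
Specific orbital energy ε = v²/2 − μ/r = (2760)²/2 − 3.986×10¹⁴/3.255×10⁷ = -8.437×10⁶ J/kg.
Since ε = −μ/(2a), a = −μ/(2ε) = 2.362×10⁷ m = 23623 km.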